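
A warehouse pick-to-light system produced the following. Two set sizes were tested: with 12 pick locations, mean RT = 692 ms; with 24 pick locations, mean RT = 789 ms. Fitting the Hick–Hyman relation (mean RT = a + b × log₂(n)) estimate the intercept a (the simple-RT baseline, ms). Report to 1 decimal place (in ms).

Slope: b = (789 − 692) / (log₂ 24 − log₂ 12) = 97/1.0000 = 97.000 ms/bit.
Intercept: a = 692 − 97.000·log₂(12) = 344.259 ms.

344.3 ms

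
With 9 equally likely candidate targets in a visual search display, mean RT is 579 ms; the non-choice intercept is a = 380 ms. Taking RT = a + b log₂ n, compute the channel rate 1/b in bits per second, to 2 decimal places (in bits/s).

15.93 bits/s

Choice component = 579 − 380 = 199 ms over log₂(9) = 3.1699 bits.
b = 199 / 3.1699 = 62.778 ms/bit, so 1/b = 15.929 bits/s.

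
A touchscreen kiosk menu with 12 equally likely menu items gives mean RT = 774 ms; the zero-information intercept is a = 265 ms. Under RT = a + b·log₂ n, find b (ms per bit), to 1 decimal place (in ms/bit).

142.0 ms/bit

b = (774 − 265) / log₂(12) = 509 / 3.5850 = 141.982 ms/bit.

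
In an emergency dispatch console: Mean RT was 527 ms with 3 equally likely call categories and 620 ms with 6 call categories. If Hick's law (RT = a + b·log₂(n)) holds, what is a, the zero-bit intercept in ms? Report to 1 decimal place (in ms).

379.6 ms

b = (RT₂ − RT₁)/(log₂ n₂ − log₂ n₁) = (620 − 527)/(2.5850 − 1.5850) = 93.000 ms/bit.
Intercept: a = 527 − 93.000·log₂(3) = 379.598 ms.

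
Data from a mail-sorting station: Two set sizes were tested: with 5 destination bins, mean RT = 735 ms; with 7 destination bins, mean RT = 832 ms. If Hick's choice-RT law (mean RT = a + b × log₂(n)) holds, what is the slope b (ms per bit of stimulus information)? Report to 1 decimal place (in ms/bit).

b = (RT₂ − RT₁)/(log₂ n₂ − log₂ n₁) = (832 − 735)/(2.8074 − 2.3219) = 199.824 ms/bit.

199.8 ms/bit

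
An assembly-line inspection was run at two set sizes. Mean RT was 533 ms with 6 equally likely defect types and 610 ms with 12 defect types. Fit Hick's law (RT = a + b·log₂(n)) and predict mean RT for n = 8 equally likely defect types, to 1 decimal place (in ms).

565.0 ms

RT is linear in log₂ n, so two points fix the line:
  b = (610 − 533) / (log₂ 12 − log₂ 6) = 77 / (3.5850 − 2.5850) = 77.000 ms/bit
  a = 533 − 77.000 × 2.5850 = 333.958 ms
Then RT(8) = 333.958 + 77.000 × log₂ 8 = 333.958 + 77.000 × 3 ≈ 564.958 ms.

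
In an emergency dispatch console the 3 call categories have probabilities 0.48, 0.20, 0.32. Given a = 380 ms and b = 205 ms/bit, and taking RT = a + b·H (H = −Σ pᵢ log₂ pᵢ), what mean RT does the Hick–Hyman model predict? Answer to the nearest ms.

Entropy contributions −pᵢ log₂ pᵢ: 0.5083, 0.4644, 0.5260; sum H = 1.4987 bits.
RT = a + bH = 380 + 205·1.4987 = 687.23 ms.

687 ms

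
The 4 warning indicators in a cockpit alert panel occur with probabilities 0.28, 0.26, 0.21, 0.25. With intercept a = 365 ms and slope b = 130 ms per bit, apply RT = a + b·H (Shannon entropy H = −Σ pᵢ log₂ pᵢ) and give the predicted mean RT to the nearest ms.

Entropy contributions −pᵢ log₂ pᵢ: 0.5142, 0.5053, 0.4728, 0.5000; sum H = 1.9923 bits.
RT = a + bH = 365 + 130·1.9923 = 624.00 ms.

624 ms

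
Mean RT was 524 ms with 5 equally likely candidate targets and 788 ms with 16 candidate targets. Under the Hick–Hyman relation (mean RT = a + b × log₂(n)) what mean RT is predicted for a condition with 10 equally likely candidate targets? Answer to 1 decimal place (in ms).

With log₂ n on the abscissa the relation is linear; from the two conditions:
  b = (788 − 524) / (log₂ 16 − log₂ 5) = 264 / (4 − 2.3219) = 157.323 ms/bit
  a = 524 − 157.323 × 2.3219 = 158.706 ms
Then RT(10) = 158.706 + 157.323 × log₂ 10 = 158.706 + 157.323 × 3.3219 ≈ 681.323 ms.

681.3 ms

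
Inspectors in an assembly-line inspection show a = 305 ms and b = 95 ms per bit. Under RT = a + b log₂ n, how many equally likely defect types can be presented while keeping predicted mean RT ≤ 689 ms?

Set 305 + 95·log₂ n ≤ 689 → log₂ n ≤ (689 − 305)/95 = 4.0421.
So n ≤ 2^4.0421 = 16.474; the largest integer n is 16.

16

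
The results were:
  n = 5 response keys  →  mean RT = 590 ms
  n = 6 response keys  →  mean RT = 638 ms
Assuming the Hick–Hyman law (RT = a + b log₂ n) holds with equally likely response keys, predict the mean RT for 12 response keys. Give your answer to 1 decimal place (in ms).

Solve the two-equation system in a and b:
  b = (638 − 590) / (log₂ 6 − log₂ 5) = 48 / (2.5850 − 2.3219) = 182.486 ms/bit
  a = 590 − 182.486 × 2.3219 = 166.281 ms
Then RT(12) = 166.281 + 182.486 × log₂ 12 = 166.281 + 182.486 × 3.5850 ≈ 820.486 ms.

820.5 ms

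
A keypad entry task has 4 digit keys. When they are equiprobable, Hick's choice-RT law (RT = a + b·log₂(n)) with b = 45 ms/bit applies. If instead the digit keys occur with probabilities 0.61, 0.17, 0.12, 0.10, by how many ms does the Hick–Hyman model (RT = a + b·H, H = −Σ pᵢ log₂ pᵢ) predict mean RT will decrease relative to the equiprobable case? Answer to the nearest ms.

Equiprobable entropy H₀ = log₂ 4 = 2.0000 bits.
Skewed entropy H = −Σ pᵢ log₂ pᵢ = 1.5688 bits.
ΔRT = b·(H₀ − H) = 45 × 0.4312 = 19.40 ms.

19 ms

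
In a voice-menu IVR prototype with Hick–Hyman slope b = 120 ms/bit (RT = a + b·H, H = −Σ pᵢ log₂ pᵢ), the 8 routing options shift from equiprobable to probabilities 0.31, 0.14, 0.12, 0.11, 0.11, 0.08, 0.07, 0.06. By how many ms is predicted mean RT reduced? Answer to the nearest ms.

25 ms

The RT saving is b·ΔH. Equiprobable H₀ = log₂(8) = 3.0000 bits; with the given probabilities H = 2.7921 bits.
b·(H₀ − H) = 120 × (3.0000 − 2.7921) = 24.94 ms.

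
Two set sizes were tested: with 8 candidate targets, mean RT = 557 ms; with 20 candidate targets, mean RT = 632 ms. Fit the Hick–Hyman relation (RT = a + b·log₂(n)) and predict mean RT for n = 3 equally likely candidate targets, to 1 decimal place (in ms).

476.7 ms

RT is linear in log₂ n, so two points fix the line:
  b = (632 − 557) / (log₂ 20 − log₂ 8) = 75 / (4.3219 − 3) = 56.735 ms/bit
  a = 557 − 56.735 × 3 = 386.794 ms
Then RT(3) = 386.794 + 56.735 × log₂ 3 = 386.794 + 56.735 × 1.5850 ≈ 476.717 ms.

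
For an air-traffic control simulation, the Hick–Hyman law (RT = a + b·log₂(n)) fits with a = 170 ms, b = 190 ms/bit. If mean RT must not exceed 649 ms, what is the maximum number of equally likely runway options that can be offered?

Information budget: (649 − 170)/190 = 2.5211 bits, so n ≤ 2^2.5211 = 5.740 → at most 5.

5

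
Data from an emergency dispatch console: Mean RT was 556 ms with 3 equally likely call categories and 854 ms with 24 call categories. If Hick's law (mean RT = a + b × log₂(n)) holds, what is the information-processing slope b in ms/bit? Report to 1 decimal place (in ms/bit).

b = (RT₂ − RT₁)/(log₂ n₂ − log₂ n₁) = (854 − 556)/(4.5850 − 1.5850) = 99.333 ms/bit.

99.3 ms/bit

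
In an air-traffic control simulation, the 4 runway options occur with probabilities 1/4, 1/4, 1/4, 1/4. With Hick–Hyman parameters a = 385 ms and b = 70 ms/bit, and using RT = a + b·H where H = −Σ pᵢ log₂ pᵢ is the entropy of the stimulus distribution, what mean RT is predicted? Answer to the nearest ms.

525 ms

H = −Σ pᵢ log₂ pᵢ = 0.25·2 + 0.25·2 + 0.25·2 + 0.25·2 = 2.000 bits.
RT = 385 + 70 × 2.000 = 525.00 ms.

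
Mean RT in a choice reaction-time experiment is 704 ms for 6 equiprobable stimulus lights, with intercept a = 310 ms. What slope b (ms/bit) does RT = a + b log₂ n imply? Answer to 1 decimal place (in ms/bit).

log₂(6) = 2.5850 bits.
b = (RT − a)/log₂ n = (704 − 310) / 2.5850 = 152.420 ms/bit.

152.4 ms/bit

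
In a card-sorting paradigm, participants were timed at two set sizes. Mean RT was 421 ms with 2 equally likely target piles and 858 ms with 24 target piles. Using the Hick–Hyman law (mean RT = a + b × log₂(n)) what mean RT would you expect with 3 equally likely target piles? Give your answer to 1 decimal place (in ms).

Fit slope and intercept:
  b = (858 − 421) / (log₂ 24 − log₂ 2) = 437 / (4.5850 − 1) = 121.898 ms/bit
  a = 421 − 121.898 × 1 = 299.102 ms
Then RT(3) = 299.102 + 121.898 × log₂ 3 = 299.102 + 121.898 × 1.5850 ≈ 492.306 ms.

492.3 ms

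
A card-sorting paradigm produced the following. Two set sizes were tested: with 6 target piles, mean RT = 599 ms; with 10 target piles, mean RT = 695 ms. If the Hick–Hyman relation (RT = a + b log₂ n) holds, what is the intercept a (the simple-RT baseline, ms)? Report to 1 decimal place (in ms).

262.3 ms

The slope on a log₂ axis is (695 − 599) / (3.3219 − 2.5850) = 130.264 ms/bit.
Intercept: a = 599 − 130.264·log₂(6) = 262.273 ms.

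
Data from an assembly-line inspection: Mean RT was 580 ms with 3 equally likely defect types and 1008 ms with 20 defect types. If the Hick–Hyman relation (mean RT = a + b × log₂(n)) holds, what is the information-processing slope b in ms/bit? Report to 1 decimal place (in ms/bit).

The slope on a log₂ axis is (1008 − 580) / (4.3219 − 1.5850) = 156.378 ms/bit.

156.4 ms/bit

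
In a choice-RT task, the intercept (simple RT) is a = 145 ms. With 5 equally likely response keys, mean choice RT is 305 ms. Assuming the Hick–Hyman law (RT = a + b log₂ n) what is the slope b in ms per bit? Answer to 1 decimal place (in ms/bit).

5 alternatives carry log₂ 5 = 2.3219 bits; the choice cost is 305 − 145 = 160 ms, so b = 160/2.3219 = 68.908 ms/bit.

68.9 ms/bit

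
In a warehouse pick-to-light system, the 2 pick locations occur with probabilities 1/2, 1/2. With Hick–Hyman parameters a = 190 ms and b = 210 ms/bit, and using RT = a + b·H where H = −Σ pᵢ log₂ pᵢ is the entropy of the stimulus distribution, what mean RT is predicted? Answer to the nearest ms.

H = −Σ pᵢ log₂ pᵢ = 0.5·1 + 0.5·1 = 1.000 bits.
RT = 190 + 210 × 1.000 = 400.00 ms.

400 ms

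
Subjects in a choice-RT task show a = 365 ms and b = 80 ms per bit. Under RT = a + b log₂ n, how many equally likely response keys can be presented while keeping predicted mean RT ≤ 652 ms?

12

Set 365 + 80·log₂ n ≤ 652 → log₂ n ≤ (652 − 365)/80 = 3.5875.
So n ≤ 2^3.5875 = 12.021; the largest integer n is 12.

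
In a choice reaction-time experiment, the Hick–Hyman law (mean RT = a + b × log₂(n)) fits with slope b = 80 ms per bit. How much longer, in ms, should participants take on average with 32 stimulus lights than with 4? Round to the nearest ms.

240 ms

ΔRT = (a + b log₂ n₂) − (a + b log₂ n₁) = b·(log₂ n₂ − log₂ n₁).
log₂(32) − log₂(4) = log₂(32/4) = log₂(8) = 3.
ΔRT = 80 × 3.0000 = 240.000 ms.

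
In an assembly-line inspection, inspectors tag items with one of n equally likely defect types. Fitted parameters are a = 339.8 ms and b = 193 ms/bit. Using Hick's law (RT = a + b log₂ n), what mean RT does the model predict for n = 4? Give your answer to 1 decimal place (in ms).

725.8 ms

log₂(4) = 2 bits, so RT = 339.8 + 193 × 2 ≈ 725.800 ms.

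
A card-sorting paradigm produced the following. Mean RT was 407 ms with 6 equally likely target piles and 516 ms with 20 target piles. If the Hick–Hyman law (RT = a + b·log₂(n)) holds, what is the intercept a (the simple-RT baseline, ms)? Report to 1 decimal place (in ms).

244.8 ms

Slope: b = (516 − 407) / (log₂ 20 − log₂ 6) = 109/1.7370 = 62.753 ms/bit.
Intercept: a = 407 − 62.753·log₂(6) = 244.786 ms.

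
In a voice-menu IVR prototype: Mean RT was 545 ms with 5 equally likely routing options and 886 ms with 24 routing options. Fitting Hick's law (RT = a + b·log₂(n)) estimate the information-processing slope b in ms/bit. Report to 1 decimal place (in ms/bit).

150.7 ms/bit

The slope on a log₂ axis is (886 − 545) / (4.5850 − 2.3219) = 150.683 ms/bit.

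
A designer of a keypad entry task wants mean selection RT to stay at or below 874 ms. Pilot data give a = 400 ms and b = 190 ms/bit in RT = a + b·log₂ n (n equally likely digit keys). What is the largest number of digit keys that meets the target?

190·log₂ n ≤ 874 − 400 = 474, giving log₂ n ≤ 2.4947 and n ≤ 5.636. The largest whole number is 5.

5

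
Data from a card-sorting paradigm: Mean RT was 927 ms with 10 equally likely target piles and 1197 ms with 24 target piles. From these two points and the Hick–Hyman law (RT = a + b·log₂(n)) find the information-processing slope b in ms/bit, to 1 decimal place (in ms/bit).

Slope: b = (1197 − 927) / (log₂ 24 − log₂ 10) = 270/1.2630 = 213.771 ms/bit.

213.8 ms/bit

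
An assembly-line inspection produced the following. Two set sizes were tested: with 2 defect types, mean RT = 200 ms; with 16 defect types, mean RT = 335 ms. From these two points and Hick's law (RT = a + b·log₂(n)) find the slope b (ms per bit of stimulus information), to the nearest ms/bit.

b = (RT₂ − RT₁)/(log₂ n₂ − log₂ n₁) = (335 − 200)/(4 − 1) = 45 ms/bit.

45 ms/bit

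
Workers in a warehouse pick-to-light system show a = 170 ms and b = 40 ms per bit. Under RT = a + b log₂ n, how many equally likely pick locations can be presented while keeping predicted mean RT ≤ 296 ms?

8

Information budget: (296 − 170)/40 = 3.1500 bits, so n ≤ 2^3.1500 = 8.877 → at most 8.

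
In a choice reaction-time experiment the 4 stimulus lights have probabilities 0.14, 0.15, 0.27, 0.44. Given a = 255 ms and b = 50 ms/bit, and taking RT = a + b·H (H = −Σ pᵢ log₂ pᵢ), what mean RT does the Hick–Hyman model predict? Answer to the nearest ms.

H = 0.14·log₂(1/0.14) + 0.15·log₂(1/0.15) + 0.27·log₂(1/0.27) + 0.44·log₂(1/0.44) = 1.8388 bits.
RT = 255 + 50 × 1.8388 = 346.94 ms.

347 ms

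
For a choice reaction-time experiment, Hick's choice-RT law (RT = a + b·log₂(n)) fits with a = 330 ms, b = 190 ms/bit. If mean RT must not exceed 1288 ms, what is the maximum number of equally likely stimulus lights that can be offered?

Set 330 + 190·log₂ n ≤ 1288 → log₂ n ≤ (1288 − 330)/190 = 5.0421.
So n ≤ 2^5.0421 = 32.948; the largest integer n is 32.

32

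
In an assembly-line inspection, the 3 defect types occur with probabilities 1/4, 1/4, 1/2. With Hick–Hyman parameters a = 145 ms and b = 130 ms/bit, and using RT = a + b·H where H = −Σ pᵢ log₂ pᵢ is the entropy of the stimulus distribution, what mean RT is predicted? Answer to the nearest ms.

H = −Σ pᵢ log₂ pᵢ = 0.25·2 + 0.25·2 + 0.5·1 = 1.500 bits.
RT = 145 + 130 × 1.500 = 340.00 ms.

340 ms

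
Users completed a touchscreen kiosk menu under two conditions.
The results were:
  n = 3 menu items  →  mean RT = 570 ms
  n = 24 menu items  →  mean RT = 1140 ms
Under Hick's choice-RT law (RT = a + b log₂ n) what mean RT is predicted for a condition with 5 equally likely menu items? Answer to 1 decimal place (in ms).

710.0 ms

Solve the two-equation system in a and b:
  b = (1140 − 570) / (log₂ 24 − log₂ 3) = 570 / (4.5850 − 1.5850) = 190.000 ms/bit
  a = 570 − 190.000 × 1.5850 = 268.857 ms
Then RT(5) = 268.857 + 190.000 × log₂ 5 = 268.857 + 190.000 × 2.3219 ≈ 710.023 ms.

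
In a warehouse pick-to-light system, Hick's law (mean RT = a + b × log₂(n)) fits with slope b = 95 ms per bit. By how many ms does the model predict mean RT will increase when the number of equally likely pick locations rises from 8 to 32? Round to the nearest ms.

ΔRT = (a + b log₂ n₂) − (a + b log₂ n₁) = b·(log₂ n₂ − log₂ n₁).
log₂(32) − log₂(8) = log₂(32/8) = log₂(4) = 2.
ΔRT = 95 × 2.0000 = 190.000 ms.

190 ms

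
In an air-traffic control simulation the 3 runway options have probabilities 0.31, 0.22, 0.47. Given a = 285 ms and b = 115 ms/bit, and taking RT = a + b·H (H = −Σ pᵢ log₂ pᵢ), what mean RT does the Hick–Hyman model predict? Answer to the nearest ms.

459 ms

Entropy contributions −pᵢ log₂ pᵢ: 0.5238, 0.4806, 0.5120; sum H = 1.5163 bits.
RT = a + bH = 285 + 115·1.5163 = 459.38 ms.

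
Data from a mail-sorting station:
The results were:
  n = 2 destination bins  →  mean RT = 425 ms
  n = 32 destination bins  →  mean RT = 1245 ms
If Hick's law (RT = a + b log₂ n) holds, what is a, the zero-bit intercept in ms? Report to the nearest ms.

220 ms

Slope: b = (1245 − 425) / (log₂ 32 − log₂ 2) = 820/4.0000 = 205 ms/bit.
Intercept: a = 425 − 205·log₂(2) = 220.000 ms.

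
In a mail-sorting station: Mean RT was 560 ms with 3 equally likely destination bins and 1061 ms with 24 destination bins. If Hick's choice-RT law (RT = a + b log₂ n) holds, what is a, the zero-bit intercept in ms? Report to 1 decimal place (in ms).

295.3 ms

b = (RT₂ − RT₁)/(log₂ n₂ − log₂ n₁) = (1061 − 560)/(4.5850 − 1.5850) = 167.000 ms/bit.
Intercept: a = 560 − 167.000·log₂(3) = 295.311 ms.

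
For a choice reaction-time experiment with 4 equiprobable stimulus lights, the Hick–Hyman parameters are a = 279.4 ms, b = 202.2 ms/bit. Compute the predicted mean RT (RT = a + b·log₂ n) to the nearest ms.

log₂(4) = 2 bits, so RT = 279.4 + 202.2 × 2 ≈ 683.800 ms.

684 ms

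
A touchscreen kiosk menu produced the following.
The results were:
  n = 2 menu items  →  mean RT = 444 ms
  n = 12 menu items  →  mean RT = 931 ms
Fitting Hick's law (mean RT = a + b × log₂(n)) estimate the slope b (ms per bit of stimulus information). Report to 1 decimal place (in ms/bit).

188.4 ms/bit

b = (RT₂ − RT₁)/(log₂ n₂ − log₂ n₁) = (931 − 444)/(3.5850 − 1) = 188.397 ms/bit.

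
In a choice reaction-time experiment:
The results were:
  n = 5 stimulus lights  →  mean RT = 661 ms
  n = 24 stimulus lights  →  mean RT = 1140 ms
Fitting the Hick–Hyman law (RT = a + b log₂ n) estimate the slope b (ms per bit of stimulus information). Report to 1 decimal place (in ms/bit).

211.7 ms/bit

Slope: b = (1140 − 661) / (log₂ 24 − log₂ 5) = 479/2.2630 = 211.663 ms/bit.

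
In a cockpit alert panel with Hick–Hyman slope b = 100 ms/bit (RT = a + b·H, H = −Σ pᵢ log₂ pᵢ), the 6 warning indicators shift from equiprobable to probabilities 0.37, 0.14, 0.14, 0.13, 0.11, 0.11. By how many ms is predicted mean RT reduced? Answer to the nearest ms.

The RT saving is b·ΔH. Equiprobable H₀ = log₂(6) = 2.5850 bits; with the given probabilities H = 2.4082 bits.
b·(H₀ − H) = 100 × (2.5850 − 2.4082) = 17.68 ms.

18 ms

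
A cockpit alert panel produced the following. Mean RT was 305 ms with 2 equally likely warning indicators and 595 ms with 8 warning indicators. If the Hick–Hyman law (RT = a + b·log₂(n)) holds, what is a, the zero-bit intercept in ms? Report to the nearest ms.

The slope on a log₂ axis is (595 − 305) / (3 − 1) = 145 ms/bit.
Intercept: a = 305 − 145·log₂(2) = 160.000 ms.

160 ms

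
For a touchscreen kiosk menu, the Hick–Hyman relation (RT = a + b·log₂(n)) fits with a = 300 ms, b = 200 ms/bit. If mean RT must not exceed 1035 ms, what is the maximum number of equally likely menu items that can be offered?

Information budget: (1035 − 300)/200 = 3.6750 bits, so n ≤ 2^3.6750 = 12.773 → at most 12.

12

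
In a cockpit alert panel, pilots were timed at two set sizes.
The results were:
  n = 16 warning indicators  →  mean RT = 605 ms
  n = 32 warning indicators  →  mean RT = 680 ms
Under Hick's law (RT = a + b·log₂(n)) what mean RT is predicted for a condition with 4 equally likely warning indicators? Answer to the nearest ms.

Solve the two-equation system in a and b:
  b = (680 − 605) / (log₂ 32 − log₂ 16) = 75 / (5 − 4) = 75 ms/bit
  a = 605 − 75 × 4 = 305 ms
Then RT(4) = 305 + 75 × log₂ 4 = 305 + 75 × 2 ≈ 455.000 ms.

455 ms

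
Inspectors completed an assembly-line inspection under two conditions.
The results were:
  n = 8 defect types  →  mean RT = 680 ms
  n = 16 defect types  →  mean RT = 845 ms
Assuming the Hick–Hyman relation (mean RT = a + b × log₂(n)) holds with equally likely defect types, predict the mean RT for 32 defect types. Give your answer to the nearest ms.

1010 ms

RT is linear in log₂ n, so two points fix the line:
  b = (845 − 680) / (log₂ 16 − log₂ 8) = 165 / (4 − 3) = 165 ms/bit
  a = 680 − 165 × 3 = 185 ms
Then RT(32) = 185 + 165 × log₂ 32 = 185 + 165 × 5 ≈ 1010.000 ms.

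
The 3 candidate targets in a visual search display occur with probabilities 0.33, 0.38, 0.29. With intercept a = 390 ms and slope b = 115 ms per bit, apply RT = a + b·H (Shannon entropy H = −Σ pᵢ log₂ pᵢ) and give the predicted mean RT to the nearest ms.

H = 0.33·log₂(1/0.33) + 0.38·log₂(1/0.38) + 0.29·log₂(1/0.29) = 1.5762 bits.
RT = 390 + 115 × 1.5762 = 571.26 ms.

571 ms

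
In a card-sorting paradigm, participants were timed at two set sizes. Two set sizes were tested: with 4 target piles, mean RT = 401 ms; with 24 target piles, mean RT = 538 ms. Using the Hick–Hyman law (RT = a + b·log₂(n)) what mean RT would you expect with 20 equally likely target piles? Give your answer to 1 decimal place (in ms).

RT is linear in log₂ n, so two points fix the line:
  b = (538 − 401) / (log₂ 24 − log₂ 4) = 137 / (4.5850 − 2) = 52.999 ms/bit
  a = 401 − 52.999 × 2 = 295.002 ms
Then RT(20) = 295.002 + 52.999 × log₂ 20 = 295.002 + 52.999 × 4.3219 ≈ 524.059 ms.

524.1 ms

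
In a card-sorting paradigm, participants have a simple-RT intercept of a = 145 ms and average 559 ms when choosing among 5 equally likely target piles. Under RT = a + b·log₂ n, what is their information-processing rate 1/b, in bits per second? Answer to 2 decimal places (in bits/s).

5.61 bits/s

b = (559 − 145)/log₂ 5 = 414/2.3219 = 178.300 ms per bit = 0.17830 s/bit; the reciprocal is 5.609 bits/s.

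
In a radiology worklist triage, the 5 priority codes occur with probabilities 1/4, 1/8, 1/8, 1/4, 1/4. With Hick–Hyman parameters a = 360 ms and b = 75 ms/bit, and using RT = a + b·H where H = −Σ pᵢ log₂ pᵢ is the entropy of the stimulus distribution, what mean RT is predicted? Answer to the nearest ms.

Each term −pᵢ log₂ pᵢ: 0.25·2 + 0.125·3 + 0.125·3 + 0.25·2 + 0.25·2; summed, H = 2.250 bits.
Mean RT = a + bH = 360 + 75·2.250 = 528.75 ms.

529 ms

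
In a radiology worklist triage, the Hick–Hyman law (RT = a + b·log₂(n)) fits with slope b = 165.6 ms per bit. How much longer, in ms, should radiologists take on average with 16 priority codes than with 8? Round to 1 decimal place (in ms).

Only the slope matters, since a is common to both: ΔRT = b·log₂(n₂/n₁).
log₂(16) − log₂(8) = log₂(16/8) = log₂(2) = 1.
ΔRT = 165.6 × 1.0000 = 165.600 ms.

165.6 ms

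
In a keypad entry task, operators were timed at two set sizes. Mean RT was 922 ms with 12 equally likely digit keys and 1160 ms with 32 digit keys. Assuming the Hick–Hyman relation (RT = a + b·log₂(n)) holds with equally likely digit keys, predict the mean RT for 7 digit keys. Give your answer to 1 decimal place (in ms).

Fit slope and intercept:
  b = (1160 − 922) / (log₂ 32 − log₂ 12) = 238 / (5 − 3.5850) = 168.193 ms/bit
  a = 922 − 168.193 × 3.5850 = 319.033 ms
Then RT(7) = 319.033 + 168.193 × log₂ 7 = 319.033 + 168.193 × 2.8074 ≈ 791.212 ms.

791.2 ms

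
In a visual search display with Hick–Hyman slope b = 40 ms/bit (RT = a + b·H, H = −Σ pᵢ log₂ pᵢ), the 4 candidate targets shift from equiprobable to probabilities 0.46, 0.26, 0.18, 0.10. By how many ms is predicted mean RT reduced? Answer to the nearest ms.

The RT saving is b·ΔH. Equiprobable H₀ = log₂(4) = 2.0000 bits; with the given probabilities H = 1.7981 bits.
b·(H₀ − H) = 40 × (2.0000 − 1.7981) = 8.08 ms.

8 ms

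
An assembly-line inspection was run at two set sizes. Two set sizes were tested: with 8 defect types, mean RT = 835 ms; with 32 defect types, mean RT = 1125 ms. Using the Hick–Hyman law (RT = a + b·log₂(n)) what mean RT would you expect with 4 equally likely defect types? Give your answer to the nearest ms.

With log₂ n on the abscissa the relation is linear; from the two conditions:
  b = (1125 − 835) / (log₂ 32 − log₂ 8) = 290 / (5 − 3) = 145 ms/bit
  a = 835 − 145 × 3 = 400 ms
Then RT(4) = 400 + 145 × log₂ 4 = 400 + 145 × 2 ≈ 690.000 ms.

690 ms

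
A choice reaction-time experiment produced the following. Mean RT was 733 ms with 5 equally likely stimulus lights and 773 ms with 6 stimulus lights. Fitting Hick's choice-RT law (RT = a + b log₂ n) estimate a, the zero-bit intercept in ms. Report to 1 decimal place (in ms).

379.9 ms

b = (RT₂ − RT₁)/(log₂ n₂ − log₂ n₁) = (773 − 733)/(2.5850 − 2.3219) = 152.071 ms/bit.
Intercept: a = 733 − 152.071·log₂(5) = 379.901 ms.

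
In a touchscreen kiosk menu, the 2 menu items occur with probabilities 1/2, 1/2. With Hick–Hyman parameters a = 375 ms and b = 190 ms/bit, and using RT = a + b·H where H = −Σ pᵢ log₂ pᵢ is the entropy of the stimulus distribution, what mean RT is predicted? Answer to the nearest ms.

H = −Σ pᵢ log₂ pᵢ = 0.5·1 + 0.5·1 = 1.000 bits.
RT = 375 + 190 × 1.000 = 565.00 ms.

565 ms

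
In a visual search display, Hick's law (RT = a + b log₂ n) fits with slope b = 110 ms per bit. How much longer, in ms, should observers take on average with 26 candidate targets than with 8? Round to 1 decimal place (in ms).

187.0 ms

ΔRT = (a + b log₂ n₂) − (a + b log₂ n₁) = b·(log₂ n₂ − log₂ n₁).
log₂(26) − log₂(8) = 4.7004 − 3 = 1.7004.
ΔRT = 110 × 1.7004 = 187.048 ms.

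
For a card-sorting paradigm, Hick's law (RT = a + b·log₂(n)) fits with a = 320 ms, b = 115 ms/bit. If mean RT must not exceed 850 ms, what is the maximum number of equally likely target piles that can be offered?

24

115·log₂ n ≤ 850 − 320 = 530, giving log₂ n ≤ 4.6087 and n ≤ 24.398. The largest whole number is 24.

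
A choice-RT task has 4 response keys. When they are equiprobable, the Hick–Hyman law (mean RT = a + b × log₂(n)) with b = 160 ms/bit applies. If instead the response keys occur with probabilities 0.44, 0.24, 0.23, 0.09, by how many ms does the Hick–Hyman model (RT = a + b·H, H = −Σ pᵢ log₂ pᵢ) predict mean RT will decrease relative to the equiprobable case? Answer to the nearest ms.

30 ms

Equiprobable entropy H₀ = log₂ 4 = 2.0000 bits.
Skewed entropy H = −Σ pᵢ log₂ pᵢ = 1.8156 bits.
ΔRT = b·(H₀ − H) = 160 × 0.1844 = 29.50 ms.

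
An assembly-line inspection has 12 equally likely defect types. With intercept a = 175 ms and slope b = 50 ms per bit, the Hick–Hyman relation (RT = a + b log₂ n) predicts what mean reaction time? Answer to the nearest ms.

log₂(12) = 3.5850 bits, so RT = 175 + 50 × 3.5850 ≈ 354.248 ms.

354 ms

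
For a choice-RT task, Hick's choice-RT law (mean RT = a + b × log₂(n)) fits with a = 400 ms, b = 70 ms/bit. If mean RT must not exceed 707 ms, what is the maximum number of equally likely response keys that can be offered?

Information budget: (707 − 400)/70 = 4.3857 bits, so n ≤ 2^4.3857 = 20.904 → at most 20.

20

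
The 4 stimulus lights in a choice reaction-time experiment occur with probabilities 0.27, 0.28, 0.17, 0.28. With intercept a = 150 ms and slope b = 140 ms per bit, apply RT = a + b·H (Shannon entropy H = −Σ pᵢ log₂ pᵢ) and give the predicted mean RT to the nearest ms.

426 ms

Entropy contributions −pᵢ log₂ pᵢ: 0.5100, 0.5142, 0.4346, 0.5142; sum H = 1.9730 bits.
RT = a + bH = 150 + 140·1.9730 = 426.23 ms.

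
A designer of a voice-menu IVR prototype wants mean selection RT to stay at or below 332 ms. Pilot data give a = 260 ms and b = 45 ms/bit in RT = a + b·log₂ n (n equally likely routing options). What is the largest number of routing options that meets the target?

Set 260 + 45·log₂ n ≤ 332 → log₂ n ≤ (332 − 260)/45 = 1.6000.
So n ≤ 2^1.6000 = 3.031; the largest integer n is 3.

3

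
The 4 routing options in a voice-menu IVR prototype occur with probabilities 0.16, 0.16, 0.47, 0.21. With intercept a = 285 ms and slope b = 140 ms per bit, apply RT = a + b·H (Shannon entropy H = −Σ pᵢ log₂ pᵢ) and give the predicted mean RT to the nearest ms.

H = 0.16·log₂(1/0.16) + 0.16·log₂(1/0.16) + 0.47·log₂(1/0.47) + 0.21·log₂(1/0.21) = 1.8308 bits.
RT = 285 + 140 × 1.8308 = 541.31 ms.

541 ms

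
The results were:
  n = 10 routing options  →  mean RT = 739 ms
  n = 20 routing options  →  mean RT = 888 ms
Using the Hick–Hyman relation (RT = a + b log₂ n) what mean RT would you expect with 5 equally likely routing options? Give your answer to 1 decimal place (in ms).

590.0 ms

RT is linear in log₂ n, so two points fix the line:
  b = (888 − 739) / (log₂ 20 − log₂ 10) = 149 / (4.3219 − 3.3219) = 149.000 ms/bit
  a = 739 − 149.000 × 3.3219 = 244.033 ms
Then RT(5) = 244.033 + 149.000 × log₂ 5 = 244.033 + 149.000 × 2.3219 ≈ 590.000 ms.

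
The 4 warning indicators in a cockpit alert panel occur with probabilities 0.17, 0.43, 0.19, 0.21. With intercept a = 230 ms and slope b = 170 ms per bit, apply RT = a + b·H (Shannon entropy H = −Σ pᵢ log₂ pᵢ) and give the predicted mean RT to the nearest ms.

551 ms

Entropy contributions −pᵢ log₂ pᵢ: 0.4346, 0.5236, 0.4552, 0.4728; sum H = 1.8862 bits.
RT = a + bH = 230 + 170·1.8862 = 550.65 ms.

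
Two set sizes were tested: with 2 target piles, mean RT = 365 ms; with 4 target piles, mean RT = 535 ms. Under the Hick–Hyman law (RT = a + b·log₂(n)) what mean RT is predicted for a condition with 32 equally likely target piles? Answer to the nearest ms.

With log₂ n on the abscissa the relation is linear; from the two conditions:
  b = (535 − 365) / (log₂ 4 − log₂ 2) = 170 / (2 − 1) = 170 ms/bit
  a = 365 − 170 × 1 = 195 ms
Then RT(32) = 195 + 170 × log₂ 32 = 195 + 170 × 5 ≈ 1045.000 ms.

1045 ms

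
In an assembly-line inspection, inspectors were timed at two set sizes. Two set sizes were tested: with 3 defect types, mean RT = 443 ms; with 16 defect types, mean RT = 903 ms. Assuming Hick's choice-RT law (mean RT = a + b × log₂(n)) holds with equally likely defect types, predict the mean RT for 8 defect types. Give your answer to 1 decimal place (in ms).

With log₂ n on the abscissa the relation is linear; from the two conditions:
  b = (903 − 443) / (log₂ 16 − log₂ 3) = 460 / (4 − 1.5850) = 190.473 ms/bit
  a = 443 − 190.473 × 1.5850 = 141.107 ms
Then RT(8) = 141.107 + 190.473 × log₂ 8 = 141.107 + 190.473 × 3 ≈ 712.527 ms.

712.5 ms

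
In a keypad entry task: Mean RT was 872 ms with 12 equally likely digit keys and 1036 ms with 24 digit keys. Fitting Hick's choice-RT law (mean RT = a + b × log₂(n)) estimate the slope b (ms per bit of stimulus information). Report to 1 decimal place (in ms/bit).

The slope on a log₂ axis is (1036 − 872) / (4.5850 − 3.5850) = 164.000 ms/bit.

164.0 ms/bit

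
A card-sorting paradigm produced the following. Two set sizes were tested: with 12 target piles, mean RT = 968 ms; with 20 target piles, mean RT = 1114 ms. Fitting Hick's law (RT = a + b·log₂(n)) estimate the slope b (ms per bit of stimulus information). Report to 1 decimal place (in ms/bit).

b = (RT₂ − RT₁)/(log₂ n₂ − log₂ n₁) = (1114 − 968)/(4.3219 − 3.5850) = 198.110 ms/bit.

198.1 ms/bit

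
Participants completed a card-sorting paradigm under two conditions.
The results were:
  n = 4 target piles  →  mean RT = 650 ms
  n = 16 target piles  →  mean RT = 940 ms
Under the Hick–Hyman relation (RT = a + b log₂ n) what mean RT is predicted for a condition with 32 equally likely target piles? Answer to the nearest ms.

1085 ms

Solve the two-equation system in a and b:
  b = (940 − 650) / (log₂ 16 − log₂ 4) = 290 / (4 − 2) = 145 ms/bit
  a = 650 − 145 × 2 = 360 ms
Then RT(32) = 360 + 145 × log₂ 32 = 360 + 145 × 5 ≈ 1085.000 ms.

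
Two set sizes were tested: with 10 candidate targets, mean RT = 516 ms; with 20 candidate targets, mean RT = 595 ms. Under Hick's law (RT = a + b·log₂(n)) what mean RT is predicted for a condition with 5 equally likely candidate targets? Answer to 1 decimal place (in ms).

437.0 ms

With log₂ n on the abscissa the relation is linear; from the two conditions:
  b = (595 − 516) / (log₂ 20 − log₂ 10) = 79 / (4.3219 − 3.3219) = 79.000 ms/bit
  a = 516 − 79.000 × 3.3219 = 253.568 ms
Then RT(5) = 253.568 + 79.000 × log₂ 5 = 253.568 + 79.000 × 2.3219 ≈ 437.000 ms.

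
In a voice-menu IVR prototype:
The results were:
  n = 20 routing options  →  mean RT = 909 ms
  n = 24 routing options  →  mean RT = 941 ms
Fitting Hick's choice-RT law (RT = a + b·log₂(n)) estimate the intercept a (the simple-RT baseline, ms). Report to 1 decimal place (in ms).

383.2 ms

b = (RT₂ − RT₁)/(log₂ n₂ − log₂ n₁) = (941 − 909)/(4.5850 − 4.3219) = 121.657 ms/bit.
Intercept: a = 909 − 121.657·log₂(20) = 383.207 ms.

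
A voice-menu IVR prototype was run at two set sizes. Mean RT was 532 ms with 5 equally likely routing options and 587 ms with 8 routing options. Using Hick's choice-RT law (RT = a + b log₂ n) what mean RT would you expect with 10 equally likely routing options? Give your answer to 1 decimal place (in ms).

613.1 ms

Solve the two-equation system in a and b:
  b = (587 − 532) / (log₂ 8 − log₂ 5) = 55 / (3 − 2.3219) = 81.112 ms/bit
  a = 532 − 81.112 × 2.3219 = 343.663 ms
Then RT(10) = 343.663 + 81.112 × log₂ 10 = 343.663 + 81.112 × 3.3219 ≈ 613.112 ms.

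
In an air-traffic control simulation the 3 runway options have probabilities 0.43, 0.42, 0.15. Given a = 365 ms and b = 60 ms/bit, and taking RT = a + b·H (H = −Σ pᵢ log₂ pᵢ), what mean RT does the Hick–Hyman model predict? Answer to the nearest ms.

453 ms

Entropy contributions −pᵢ log₂ pᵢ: 0.5236, 0.5256, 0.4105; sum H = 1.4598 bits.
RT = a + bH = 365 + 60·1.4598 = 452.59 ms.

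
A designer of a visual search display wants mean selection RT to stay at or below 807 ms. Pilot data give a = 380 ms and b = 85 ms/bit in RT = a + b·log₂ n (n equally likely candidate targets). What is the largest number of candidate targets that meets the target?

85·log₂ n ≤ 807 − 380 = 427, giving log₂ n ≤ 5.0235 and n ≤ 32.526. The largest whole number is 32.

32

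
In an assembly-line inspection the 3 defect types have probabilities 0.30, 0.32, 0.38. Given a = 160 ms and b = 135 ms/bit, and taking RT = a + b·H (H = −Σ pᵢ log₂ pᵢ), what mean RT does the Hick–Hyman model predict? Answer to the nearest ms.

373 ms

H = 0.30·log₂(1/0.30) + 0.32·log₂(1/0.32) + 0.38·log₂(1/0.38) = 1.5776 bits.
RT = 160 + 135 × 1.5776 = 372.97 ms.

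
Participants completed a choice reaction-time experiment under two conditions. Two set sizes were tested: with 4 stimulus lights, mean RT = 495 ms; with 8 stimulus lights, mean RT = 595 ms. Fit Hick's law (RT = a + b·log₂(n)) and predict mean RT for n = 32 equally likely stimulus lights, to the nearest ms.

795 ms

Fit slope and intercept:
  b = (595 − 495) / (log₂ 8 − log₂ 4) = 100 / (3 − 2) = 100 ms/bit
  a = 495 − 100 × 2 = 295 ms
Then RT(32) = 295 + 100 × log₂ 32 = 295 + 100 × 5 ≈ 795.000 ms.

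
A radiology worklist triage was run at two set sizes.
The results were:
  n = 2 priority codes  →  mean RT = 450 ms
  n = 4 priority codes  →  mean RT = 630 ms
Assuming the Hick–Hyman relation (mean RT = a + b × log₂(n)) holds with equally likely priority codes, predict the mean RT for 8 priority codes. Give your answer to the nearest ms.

810 ms

With log₂ n on the abscissa the relation is linear; from the two conditions:
  b = (630 − 450) / (log₂ 4 − log₂ 2) = 180 / (2 − 1) = 180 ms/bit
  a = 450 − 180 × 1 = 270 ms
Then RT(8) = 270 + 180 × log₂ 8 = 270 + 180 × 3 ≈ 810.000 ms.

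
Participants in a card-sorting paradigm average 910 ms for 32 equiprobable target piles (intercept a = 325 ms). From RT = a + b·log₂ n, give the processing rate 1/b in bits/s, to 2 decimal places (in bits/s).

8.55 bits/s

b = (910 − 325)/log₂ 32 = 585/5 = 117.000 ms per bit = 0.11700 s/bit; the reciprocal is 8.547 bits/s.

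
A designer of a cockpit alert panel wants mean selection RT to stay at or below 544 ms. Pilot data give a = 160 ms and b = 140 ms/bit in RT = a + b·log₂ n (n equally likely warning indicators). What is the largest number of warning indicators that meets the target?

6

140·log₂ n ≤ 544 − 160 = 384, giving log₂ n ≤ 2.7429 and n ≤ 6.694. The largest whole number is 6.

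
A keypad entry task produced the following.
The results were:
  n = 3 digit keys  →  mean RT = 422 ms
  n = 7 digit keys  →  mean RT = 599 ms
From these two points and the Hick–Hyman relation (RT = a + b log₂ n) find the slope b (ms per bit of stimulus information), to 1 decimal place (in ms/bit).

Slope: b = (599 − 422) / (log₂ 7 − log₂ 3) = 177/1.2224 = 144.798 ms/bit.

144.8 ms/bit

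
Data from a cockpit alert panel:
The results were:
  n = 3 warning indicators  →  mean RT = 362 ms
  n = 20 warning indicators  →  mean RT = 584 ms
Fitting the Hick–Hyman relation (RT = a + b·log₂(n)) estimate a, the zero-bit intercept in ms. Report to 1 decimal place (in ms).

Slope: b = (584 − 362) / (log₂ 20 − log₂ 3) = 222/2.7370 = 81.112 ms/bit.
Intercept: a = 362 − 81.112·log₂(3) = 233.441 ms.

233.4 ms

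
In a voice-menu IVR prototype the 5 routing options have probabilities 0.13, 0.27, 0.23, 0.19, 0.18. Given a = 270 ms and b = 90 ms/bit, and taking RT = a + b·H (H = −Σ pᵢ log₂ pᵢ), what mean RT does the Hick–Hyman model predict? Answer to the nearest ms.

475 ms

Entropy contributions −pᵢ log₂ pᵢ: 0.3826, 0.5100, 0.4877, 0.4552, 0.4453; sum H = 2.2809 bits.
RT = a + bH = 270 + 90·2.2809 = 475.28 ms.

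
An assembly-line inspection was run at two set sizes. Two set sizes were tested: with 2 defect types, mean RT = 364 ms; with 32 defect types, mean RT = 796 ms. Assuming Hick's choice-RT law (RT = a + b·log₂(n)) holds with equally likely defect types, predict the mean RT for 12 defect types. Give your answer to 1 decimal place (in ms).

643.2 ms

RT is linear in log₂ n, so two points fix the line:
  b = (796 − 364) / (log₂ 32 − log₂ 2) = 432 / (5 − 1) = 108.000 ms/bit
  a = 364 − 108.000 × 1 = 256.000 ms
Then RT(12) = 256.000 + 108.000 × log₂ 12 = 256.000 + 108.000 × 3.5850 ≈ 643.176 ms.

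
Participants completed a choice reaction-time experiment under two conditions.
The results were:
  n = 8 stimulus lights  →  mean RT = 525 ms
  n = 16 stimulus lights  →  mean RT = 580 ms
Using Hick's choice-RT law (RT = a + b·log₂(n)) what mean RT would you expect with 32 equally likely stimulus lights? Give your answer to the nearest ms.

Fit slope and intercept:
  b = (580 − 525) / (log₂ 16 − log₂ 8) = 55 / (4 − 3) = 55 ms/bit
  a = 525 − 55 × 3 = 360 ms
Then RT(32) = 360 + 55 × log₂ 32 = 360 + 55 × 5 ≈ 635.000 ms.

635 ms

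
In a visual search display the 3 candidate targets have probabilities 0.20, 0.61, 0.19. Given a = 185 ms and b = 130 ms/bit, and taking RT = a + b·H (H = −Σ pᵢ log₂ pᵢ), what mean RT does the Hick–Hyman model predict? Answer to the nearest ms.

Entropy contributions −pᵢ log₂ pᵢ: 0.4644, 0.4350, 0.4552; sum H = 1.3546 bits.
RT = a + bH = 185 + 130·1.3546 = 361.10 ms.

361 ms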